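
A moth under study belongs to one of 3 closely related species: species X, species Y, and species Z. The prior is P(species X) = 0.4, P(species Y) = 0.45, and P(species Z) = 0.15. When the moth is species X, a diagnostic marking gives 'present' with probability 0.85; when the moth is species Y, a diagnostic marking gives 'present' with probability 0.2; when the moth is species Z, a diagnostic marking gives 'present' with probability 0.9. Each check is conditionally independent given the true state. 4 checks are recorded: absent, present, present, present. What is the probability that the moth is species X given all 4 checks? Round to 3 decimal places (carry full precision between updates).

After 'absent': normaliser = 0.15·0.4000 + 0.8·0.4500 + 0.1·0.1500; P(species X) ≈ 0.1379, P(species Y) ≈ 0.8276, P(species Z) ≈ 0.0345
After 'present': normaliser = 0.85·0.1379 + 0.2·0.8276 + 0.9·0.0345; P(species X) ≈ 0.3736, P(species Y) ≈ 0.5275, P(species Z) ≈ 0.0989
After 'present': normaliser = 0.85·0.3736 + 0.2·0.5275 + 0.9·0.0989; P(species X) ≈ 0.6202, P(species Y) ≈ 0.2060, P(species Z) ≈ 0.1738
After 'present': normaliser = 0.85·0.6202 + 0.2·0.2060 + 0.9·0.1738; P(species X) ≈ 0.7273, P(species Y) ≈ 0.0568, P(species Z) ≈ 0.2158

0.727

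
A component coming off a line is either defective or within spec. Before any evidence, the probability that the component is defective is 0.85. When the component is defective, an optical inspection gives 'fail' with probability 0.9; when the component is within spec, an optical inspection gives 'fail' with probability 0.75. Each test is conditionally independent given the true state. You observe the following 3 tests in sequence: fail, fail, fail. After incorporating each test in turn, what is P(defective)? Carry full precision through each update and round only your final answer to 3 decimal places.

After 'fail': P(defective) = 0.9·0.8500 / (0.9·0.8500 + 0.75·0.1500) ≈ 0.8718
After 'fail': P(defective) = 0.9·0.8718 / (0.9·0.8718 + 0.75·0.1282) ≈ 0.8908
After 'fail': P(defective) = 0.9·0.8908 / (0.9·0.8908 + 0.75·0.1092) ≈ 0.9073

0.907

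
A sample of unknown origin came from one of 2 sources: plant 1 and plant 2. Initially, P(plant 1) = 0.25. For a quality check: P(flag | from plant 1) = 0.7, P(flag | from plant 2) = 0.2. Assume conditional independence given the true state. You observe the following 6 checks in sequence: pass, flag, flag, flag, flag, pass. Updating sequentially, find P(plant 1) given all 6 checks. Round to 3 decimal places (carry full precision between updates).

After 'pass': P(plant 1) = 0.3·0.2500 / (0.3·0.2500 + 0.8·0.7500) ≈ 0.1111
After 'flag': P(plant 1) = 0.7·0.1111 / (0.7·0.1111 + 0.2·0.8889) ≈ 0.3043
After 'flag': P(plant 1) = 0.7·0.3043 / (0.7·0.3043 + 0.2·0.6957) ≈ 0.6049
After 'flag': P(plant 1) = 0.7·0.6049 / (0.7·0.6049 + 0.2·0.3951) ≈ 0.8428
After 'flag': P(plant 1) = 0.7·0.8428 / (0.7·0.8428 + 0.2·0.1572) ≈ 0.9494
After 'pass': P(plant 1) = 0.3·0.9494 / (0.3·0.9494 + 0.8·0.0506) ≈ 0.8755

0.876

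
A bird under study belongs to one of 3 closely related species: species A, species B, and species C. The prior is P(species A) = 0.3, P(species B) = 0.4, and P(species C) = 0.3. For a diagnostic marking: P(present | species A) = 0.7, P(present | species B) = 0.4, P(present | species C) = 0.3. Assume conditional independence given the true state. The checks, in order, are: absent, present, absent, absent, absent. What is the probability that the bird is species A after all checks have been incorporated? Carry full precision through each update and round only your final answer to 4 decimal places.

0.0386

After 'absent': normaliser = 0.3·0.3000 + 0.6·0.4000 + 0.7·0.3000; P(species A) ≈ 0.1667, P(species B) ≈ 0.4444, P(species C) ≈ 0.3889
After 'present': normaliser = 0.7·0.1667 + 0.4·0.4444 + 0.3·0.3889; P(species A) ≈ 0.2838, P(species B) ≈ 0.4324, P(species C) ≈ 0.2838
After 'absent': normaliser = 0.3·0.2838 + 0.6·0.4324 + 0.7·0.2838; P(species A) ≈ 0.1567, P(species B) ≈ 0.4776, P(species C) ≈ 0.3657
After 'absent': normaliser = 0.3·0.1567 + 0.6·0.4776 + 0.7·0.3657; P(species A) ≈ 0.0797, P(species B) ≈ 0.4861, P(species C) ≈ 0.4342
After 'absent': normaliser = 0.3·0.0797 + 0.6·0.4861 + 0.7·0.4342; P(species A) ≈ 0.0386, P(species B) ≈ 0.4708, P(species C) ≈ 0.4906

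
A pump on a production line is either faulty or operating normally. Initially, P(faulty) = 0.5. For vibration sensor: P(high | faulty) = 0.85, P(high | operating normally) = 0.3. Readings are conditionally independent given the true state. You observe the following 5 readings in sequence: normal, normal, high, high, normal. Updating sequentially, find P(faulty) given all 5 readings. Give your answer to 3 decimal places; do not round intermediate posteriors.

After 'normal': P(faulty) = 0.15·0.5000 / (0.15·0.5000 + 0.7·0.5000) ≈ 0.1765
After 'normal': P(faulty) = 0.15·0.1765 / (0.15·0.1765 + 0.7·0.8235) ≈ 0.0439
After 'high': P(faulty) = 0.85·0.0439 / (0.85·0.0439 + 0.3·0.9561) ≈ 0.1151
After 'high': P(faulty) = 0.85·0.1151 / (0.85·0.1151 + 0.3·0.8849) ≈ 0.2693
After 'normal': P(faulty) = 0.15·0.2693 / (0.15·0.2693 + 0.7·0.7307) ≈ 0.0732

0.073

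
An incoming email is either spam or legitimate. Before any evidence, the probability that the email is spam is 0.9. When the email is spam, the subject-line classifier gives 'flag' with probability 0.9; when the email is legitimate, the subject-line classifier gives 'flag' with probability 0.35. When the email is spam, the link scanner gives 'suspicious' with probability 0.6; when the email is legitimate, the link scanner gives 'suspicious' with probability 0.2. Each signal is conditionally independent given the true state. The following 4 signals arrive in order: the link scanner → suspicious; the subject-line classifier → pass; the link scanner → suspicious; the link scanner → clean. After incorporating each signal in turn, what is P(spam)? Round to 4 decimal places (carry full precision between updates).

0.8617

Apply Bayes' rule sequentially, carrying P(spam) forward.
After the link scanner='suspicious': P(spam) = 0.6·0.9000 / (0.6·0.9000 + 0.2·0.1000) ≈ 0.9643
After the subject-line classifier='pass': P(spam) = 0.1·0.9643 / (0.1·0.9643 + 0.65·0.0357) ≈ 0.8060
After the link scanner='suspicious': P(spam) = 0.6·0.8060 / (0.6·0.8060 + 0.2·0.1940) ≈ 0.9257
After the link scanner='clean': P(spam) = 0.4·0.9257 / (0.4·0.9257 + 0.8·0.0743) ≈ 0.8617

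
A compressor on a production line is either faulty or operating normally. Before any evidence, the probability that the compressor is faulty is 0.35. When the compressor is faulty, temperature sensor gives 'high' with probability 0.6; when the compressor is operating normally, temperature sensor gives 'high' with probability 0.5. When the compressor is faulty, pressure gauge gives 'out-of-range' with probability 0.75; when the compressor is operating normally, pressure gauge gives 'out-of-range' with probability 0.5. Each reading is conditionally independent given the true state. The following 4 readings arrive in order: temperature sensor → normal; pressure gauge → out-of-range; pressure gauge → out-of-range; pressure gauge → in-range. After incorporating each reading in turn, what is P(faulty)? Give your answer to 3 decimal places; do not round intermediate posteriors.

After temperature sensor='normal': P(faulty) = 0.4·0.3500 / (0.4·0.3500 + 0.5·0.6500) ≈ 0.3011
After pressure gauge='out-of-range': P(faulty) = 0.75·0.3011 / (0.75·0.3011 + 0.5·0.6989) ≈ 0.3925
After pressure gauge='out-of-range': P(faulty) = 0.75·0.3925 / (0.75·0.3925 + 0.5·0.6075) ≈ 0.4922
After pressure gauge='in-range': P(faulty) = 0.25·0.4922 / (0.25·0.4922 + 0.5·0.5078) ≈ 0.3264

0.326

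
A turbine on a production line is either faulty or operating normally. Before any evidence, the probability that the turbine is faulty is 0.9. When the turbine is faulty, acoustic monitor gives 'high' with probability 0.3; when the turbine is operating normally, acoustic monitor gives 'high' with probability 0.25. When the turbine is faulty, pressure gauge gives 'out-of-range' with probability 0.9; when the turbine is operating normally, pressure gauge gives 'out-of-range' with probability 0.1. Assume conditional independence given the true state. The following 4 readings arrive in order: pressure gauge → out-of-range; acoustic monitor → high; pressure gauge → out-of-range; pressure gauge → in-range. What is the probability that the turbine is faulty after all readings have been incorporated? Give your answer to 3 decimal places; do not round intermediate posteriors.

After pressure gauge='out-of-range': P(faulty) = 0.9·0.9000 / (0.9·0.9000 + 0.1·0.1000) ≈ 0.9878
After acoustic monitor='high': P(faulty) = 0.3·0.9878 / (0.3·0.9878 + 0.25·0.0122) ≈ 0.9898
After pressure gauge='out-of-range': P(faulty) = 0.9·0.9898 / (0.9·0.9898 + 0.1·0.0102) ≈ 0.9989
After pressure gauge='in-range': P(faulty) = 0.1·0.9989 / (0.1·0.9989 + 0.9·0.0011) ≈ 0.9898

0.990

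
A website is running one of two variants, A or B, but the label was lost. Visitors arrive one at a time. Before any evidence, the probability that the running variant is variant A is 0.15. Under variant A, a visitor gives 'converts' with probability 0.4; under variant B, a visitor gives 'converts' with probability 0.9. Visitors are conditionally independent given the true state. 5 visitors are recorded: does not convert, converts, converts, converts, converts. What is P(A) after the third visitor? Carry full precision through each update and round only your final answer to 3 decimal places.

After 'does not convert': P(A) = 0.6·0.1500 / (0.6·0.1500 + 0.1·0.8500) ≈ 0.5143
After 'converts': P(A) = 0.4·0.5143 / (0.4·0.5143 + 0.9·0.4857) ≈ 0.3200
After 'converts': P(A) = 0.4·0.3200 / (0.4·0.3200 + 0.9·0.6800) ≈ 0.1730

0.173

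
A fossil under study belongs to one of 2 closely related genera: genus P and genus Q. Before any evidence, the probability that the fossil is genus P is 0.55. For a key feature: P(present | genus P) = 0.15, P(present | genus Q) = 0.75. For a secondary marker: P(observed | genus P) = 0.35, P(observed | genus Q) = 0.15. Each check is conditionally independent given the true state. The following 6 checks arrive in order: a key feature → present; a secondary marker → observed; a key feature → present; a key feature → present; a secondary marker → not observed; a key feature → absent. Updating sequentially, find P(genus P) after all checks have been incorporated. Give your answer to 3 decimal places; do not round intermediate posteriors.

Each posterior becomes the prior for the next update.
After a key feature='present': P(genus P) = 0.15·0.5500 / (0.15·0.5500 + 0.75·0.4500) ≈ 0.1964
After a secondary marker='observed': P(genus P) = 0.35·0.1964 / (0.35·0.1964 + 0.15·0.8036) ≈ 0.3632
After a key feature='present': P(genus P) = 0.15·0.3632 / (0.15·0.3632 + 0.75·0.6368) ≈ 0.1024
After a key feature='present': P(genus P) = 0.15·0.1024 / (0.15·0.1024 + 0.75·0.8976) ≈ 0.0223
After a secondary marker='not observed': P(genus P) = 0.65·0.0223 / (0.65·0.0223 + 0.85·0.9777) ≈ 0.0171
After a key feature='absent': P(genus P) = 0.85·0.0171 / (0.85·0.0171 + 0.25·0.9829) ≈ 0.0560

0.056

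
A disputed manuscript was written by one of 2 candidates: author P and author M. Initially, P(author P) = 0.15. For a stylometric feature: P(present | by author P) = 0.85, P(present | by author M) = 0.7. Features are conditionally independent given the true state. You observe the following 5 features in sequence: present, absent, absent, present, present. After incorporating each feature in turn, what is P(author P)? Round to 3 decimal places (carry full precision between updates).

After 'present': P(author P) = 0.85·0.1500 / (0.85·0.1500 + 0.7·0.8500) ≈ 0.1765
After 'absent': P(author P) = 0.15·0.1765 / (0.15·0.1765 + 0.3·0.8235) ≈ 0.0968
After 'absent': P(author P) = 0.15·0.0968 / (0.15·0.0968 + 0.3·0.9032) ≈ 0.0508
After 'present': P(author P) = 0.85·0.0508 / (0.85·0.0508 + 0.7·0.9492) ≈ 0.0611
After 'present': P(author P) = 0.85·0.0611 / (0.85·0.0611 + 0.7·0.9389) ≈ 0.0732

0.073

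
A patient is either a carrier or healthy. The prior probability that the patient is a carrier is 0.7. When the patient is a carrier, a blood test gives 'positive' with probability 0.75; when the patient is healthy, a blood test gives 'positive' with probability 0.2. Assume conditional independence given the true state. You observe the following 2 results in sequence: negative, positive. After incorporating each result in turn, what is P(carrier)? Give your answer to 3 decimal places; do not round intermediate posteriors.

0.732

After 'negative': P(carrier) = 0.25·0.7000 / (0.25·0.7000 + 0.8·0.3000) ≈ 0.4217
After 'positive': P(carrier) = 0.75·0.4217 / (0.75·0.4217 + 0.2·0.5783) ≈ 0.7322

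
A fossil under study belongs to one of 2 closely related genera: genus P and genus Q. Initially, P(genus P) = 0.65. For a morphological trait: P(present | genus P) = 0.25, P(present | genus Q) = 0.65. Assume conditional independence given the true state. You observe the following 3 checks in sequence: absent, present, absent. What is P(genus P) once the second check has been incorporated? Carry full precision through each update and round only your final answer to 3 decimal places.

Apply Bayes' rule sequentially, carrying P(genus P) forward.
After 'absent': P(genus P) = 0.75·0.6500 / (0.75·0.6500 + 0.35·0.3500) ≈ 0.7992
After 'present': P(genus P) = 0.25·0.7992 / (0.25·0.7992 + 0.65·0.2008) ≈ 0.6048

0.605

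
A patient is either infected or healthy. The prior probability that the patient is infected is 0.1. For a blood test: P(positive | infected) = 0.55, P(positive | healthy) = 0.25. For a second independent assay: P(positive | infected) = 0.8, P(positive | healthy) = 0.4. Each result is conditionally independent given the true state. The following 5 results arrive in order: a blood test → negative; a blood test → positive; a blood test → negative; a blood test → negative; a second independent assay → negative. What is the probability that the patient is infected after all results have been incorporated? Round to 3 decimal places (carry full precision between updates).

0.017

Apply Bayes' rule sequentially, carrying P(infected) forward.
After a blood test='negative': P(infected) = 0.45·0.1000 / (0.45·0.1000 + 0.75·0.9000) ≈ 0.0625
After a blood test='positive': P(infected) = 0.55·0.0625 / (0.55·0.0625 + 0.25·0.9375) ≈ 0.1279
After a blood test='negative': P(infected) = 0.45·0.1279 / (0.45·0.1279 + 0.75·0.8721) ≈ 0.0809
After a blood test='negative': P(infected) = 0.45·0.0809 / (0.45·0.0809 + 0.75·0.9191) ≈ 0.0502
After a second independent assay='negative': P(infected) = 0.2·0.0502 / (0.2·0.0502 + 0.6·0.9498) ≈ 0.0173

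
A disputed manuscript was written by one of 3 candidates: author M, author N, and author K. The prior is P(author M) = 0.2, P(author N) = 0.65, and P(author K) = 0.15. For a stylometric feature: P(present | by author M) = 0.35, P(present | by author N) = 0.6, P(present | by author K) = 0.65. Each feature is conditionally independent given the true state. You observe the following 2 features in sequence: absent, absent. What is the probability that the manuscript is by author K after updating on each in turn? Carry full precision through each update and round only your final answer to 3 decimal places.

0.089

After 'absent': normaliser = 0.65·0.2000 + 0.4·0.6500 + 0.35·0.1500; P(author M) ≈ 0.2938, P(author N) ≈ 0.5876, P(author K) ≈ 0.1186
After 'absent': normaliser = 0.65·0.2938 + 0.4·0.5876 + 0.35·0.1186; P(author M) ≈ 0.4085, P(author N) ≈ 0.5027, P(author K) ≈ 0.0888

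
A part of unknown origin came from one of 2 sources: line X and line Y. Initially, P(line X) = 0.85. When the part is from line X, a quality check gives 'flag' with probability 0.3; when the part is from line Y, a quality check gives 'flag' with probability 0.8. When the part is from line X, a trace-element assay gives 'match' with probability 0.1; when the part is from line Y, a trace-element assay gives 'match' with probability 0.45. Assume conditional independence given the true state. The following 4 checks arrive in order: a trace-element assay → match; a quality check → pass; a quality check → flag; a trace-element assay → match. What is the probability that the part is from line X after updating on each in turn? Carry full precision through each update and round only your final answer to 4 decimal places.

After a trace-element assay='match': P(line X) = 0.1·0.8500 / (0.1·0.8500 + 0.45·0.1500) ≈ 0.5574
After a quality check='pass': P(line X) = 0.7·0.5574 / (0.7·0.5574 + 0.2·0.4426) ≈ 0.8151
After a quality check='flag': P(line X) = 0.3·0.8151 / (0.3·0.8151 + 0.8·0.1849) ≈ 0.6230
After a trace-element assay='match': P(line X) = 0.1·0.6230 / (0.1·0.6230 + 0.45·0.3770) ≈ 0.2686

0.2686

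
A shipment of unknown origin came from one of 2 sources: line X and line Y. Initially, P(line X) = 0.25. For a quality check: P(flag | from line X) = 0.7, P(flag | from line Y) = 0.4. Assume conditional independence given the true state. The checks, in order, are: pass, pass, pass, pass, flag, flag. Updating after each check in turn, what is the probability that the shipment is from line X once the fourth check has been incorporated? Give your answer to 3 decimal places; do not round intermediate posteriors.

0.020

After 'pass': P(line X) = 0.3·0.2500 / (0.3·0.2500 + 0.6·0.7500) ≈ 0.1429
After 'pass': P(line X) = 0.3·0.1429 / (0.3·0.1429 + 0.6·0.8571) ≈ 0.0769
After 'pass': P(line X) = 0.3·0.0769 / (0.3·0.0769 + 0.6·0.9231) ≈ 0.0400
After 'pass': P(line X) = 0.3·0.0400 / (0.3·0.0400 + 0.6·0.9600) ≈ 0.0204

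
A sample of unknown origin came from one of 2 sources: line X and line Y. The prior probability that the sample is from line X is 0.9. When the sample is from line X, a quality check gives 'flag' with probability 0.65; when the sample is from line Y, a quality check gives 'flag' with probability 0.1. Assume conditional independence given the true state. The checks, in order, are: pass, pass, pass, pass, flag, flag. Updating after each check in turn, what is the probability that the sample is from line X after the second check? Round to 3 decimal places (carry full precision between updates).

0.576

Each posterior becomes the prior for the next update.
After 'pass': P(line X) = 0.35·0.9000 / (0.35·0.9000 + 0.9·0.1000) ≈ 0.7778
After 'pass': P(line X) = 0.35·0.7778 / (0.35·0.7778 + 0.9·0.2222) ≈ 0.5765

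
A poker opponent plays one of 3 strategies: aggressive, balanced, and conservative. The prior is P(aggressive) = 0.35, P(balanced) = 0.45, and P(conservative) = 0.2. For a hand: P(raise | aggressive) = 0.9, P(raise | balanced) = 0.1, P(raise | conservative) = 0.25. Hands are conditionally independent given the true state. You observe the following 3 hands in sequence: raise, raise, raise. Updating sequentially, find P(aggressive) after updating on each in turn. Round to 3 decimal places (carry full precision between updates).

0.986

After 'raise': normaliser = 0.9·0.3500 + 0.1·0.4500 + 0.25·0.2000; P(aggressive) ≈ 0.7683, P(balanced) ≈ 0.1098, P(conservative) ≈ 0.1220
After 'raise': normaliser = 0.9·0.7683 + 0.1·0.1098 + 0.25·0.1220; P(aggressive) ≈ 0.9434, P(balanced) ≈ 0.0150, P(conservative) ≈ 0.0416
After 'raise': normaliser = 0.9·0.9434 + 0.1·0.0150 + 0.25·0.0416; P(aggressive) ≈ 0.9862, P(balanced) ≈ 0.0017, P(conservative) ≈ 0.0121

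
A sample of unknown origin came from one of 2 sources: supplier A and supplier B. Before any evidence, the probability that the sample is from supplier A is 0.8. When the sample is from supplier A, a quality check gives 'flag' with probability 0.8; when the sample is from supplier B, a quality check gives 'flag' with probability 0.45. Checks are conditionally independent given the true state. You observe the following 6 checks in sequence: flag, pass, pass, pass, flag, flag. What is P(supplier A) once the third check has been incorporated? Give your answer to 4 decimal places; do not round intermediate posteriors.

0.4846

Each posterior becomes the prior for the next update.
After 'flag': P(supplier A) = 0.8·0.8000 / (0.8·0.8000 + 0.45·0.2000) ≈ 0.8767
After 'pass': P(supplier A) = 0.2·0.8767 / (0.2·0.8767 + 0.55·0.1233) ≈ 0.7211
After 'pass': P(supplier A) = 0.2·0.7211 / (0.2·0.7211 + 0.55·0.2789) ≈ 0.4846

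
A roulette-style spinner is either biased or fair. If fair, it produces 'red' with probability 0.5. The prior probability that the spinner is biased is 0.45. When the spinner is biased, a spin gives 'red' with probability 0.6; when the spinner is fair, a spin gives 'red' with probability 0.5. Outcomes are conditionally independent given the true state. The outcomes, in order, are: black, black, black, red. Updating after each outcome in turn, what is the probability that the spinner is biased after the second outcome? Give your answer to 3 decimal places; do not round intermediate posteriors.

0.344

Apply Bayes' rule sequentially, carrying P(biased) forward.
After 'black': P(biased) = 0.4·0.4500 / (0.4·0.4500 + 0.5·0.5500) ≈ 0.3956
After 'black': P(biased) = 0.4·0.3956 / (0.4·0.3956 + 0.5·0.6044) ≈ 0.3437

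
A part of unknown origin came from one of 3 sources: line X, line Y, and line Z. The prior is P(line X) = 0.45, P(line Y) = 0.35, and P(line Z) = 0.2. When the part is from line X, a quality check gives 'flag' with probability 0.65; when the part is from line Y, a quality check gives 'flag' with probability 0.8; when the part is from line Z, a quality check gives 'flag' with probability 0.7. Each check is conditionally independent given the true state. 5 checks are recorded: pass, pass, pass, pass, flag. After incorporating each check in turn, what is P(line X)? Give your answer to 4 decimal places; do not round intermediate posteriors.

Each posterior becomes the prior for the next update.
After 'pass': normaliser = 0.35·0.4500 + 0.2·0.3500 + 0.3·0.2000; P(line X) ≈ 0.5478, P(line Y) ≈ 0.2435, P(line Z) ≈ 0.2087
After 'pass': normaliser = 0.35·0.5478 + 0.2·0.2435 + 0.3·0.2087; P(line X) ≈ 0.6327, P(line Y) ≈ 0.1607, P(line Z) ≈ 0.2066
After 'pass': normaliser = 0.35·0.6327 + 0.2·0.1607 + 0.3·0.2066; P(line X) ≈ 0.7018, P(line Y) ≈ 0.1018, P(line Z) ≈ 0.1964
After 'pass': normaliser = 0.35·0.7018 + 0.2·0.1018 + 0.3·0.1964; P(line X) ≈ 0.7560, P(line Y) ≈ 0.0627, P(line Z) ≈ 0.1814
After 'flag': normaliser = 0.65·0.7560 + 0.8·0.0627 + 0.7·0.1814; P(line X) ≈ 0.7351, P(line Y) ≈ 0.0750, P(line Z) ≈ 0.1899

0.7351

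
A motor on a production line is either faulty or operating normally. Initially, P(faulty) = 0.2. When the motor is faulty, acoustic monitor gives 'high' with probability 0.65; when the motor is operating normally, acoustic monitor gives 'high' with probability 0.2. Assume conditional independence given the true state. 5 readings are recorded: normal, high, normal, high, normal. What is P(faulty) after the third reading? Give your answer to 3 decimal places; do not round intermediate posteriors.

Each posterior becomes the prior for the next update.
After 'normal': P(faulty) = 0.35·0.2000 / (0.35·0.2000 + 0.8·0.8000) ≈ 0.0986
After 'high': P(faulty) = 0.65·0.0986 / (0.65·0.0986 + 0.2·0.9014) ≈ 0.2622
After 'normal': P(faulty) = 0.35·0.2622 / (0.35·0.2622 + 0.8·0.7378) ≈ 0.1346

0.135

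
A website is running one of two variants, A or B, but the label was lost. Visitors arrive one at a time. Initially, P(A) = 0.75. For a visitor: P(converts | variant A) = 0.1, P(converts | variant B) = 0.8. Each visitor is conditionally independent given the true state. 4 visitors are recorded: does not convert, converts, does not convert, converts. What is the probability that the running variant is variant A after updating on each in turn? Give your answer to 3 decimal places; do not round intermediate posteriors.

After 'does not convert': P(A) = 0.9·0.7500 / (0.9·0.7500 + 0.2·0.2500) ≈ 0.9310
After 'converts': P(A) = 0.1·0.9310 / (0.1·0.9310 + 0.8·0.0690) ≈ 0.6279
After 'does not convert': P(A) = 0.9·0.6279 / (0.9·0.6279 + 0.2·0.3721) ≈ 0.8836
After 'converts': P(A) = 0.1·0.8836 / (0.1·0.8836 + 0.8·0.1164) ≈ 0.4870

0.487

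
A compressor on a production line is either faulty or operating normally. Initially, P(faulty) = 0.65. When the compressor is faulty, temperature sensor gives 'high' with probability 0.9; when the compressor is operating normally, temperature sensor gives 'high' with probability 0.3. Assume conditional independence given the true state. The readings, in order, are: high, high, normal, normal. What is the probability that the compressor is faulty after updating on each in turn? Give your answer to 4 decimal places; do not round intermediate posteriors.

After 'high': P(faulty) = 0.9·0.6500 / (0.9·0.6500 + 0.3·0.3500) ≈ 0.8478
After 'high': P(faulty) = 0.9·0.8478 / (0.9·0.8478 + 0.3·0.1522) ≈ 0.9435
After 'normal': P(faulty) = 0.1·0.9435 / (0.1·0.9435 + 0.7·0.0565) ≈ 0.7048
After 'normal': P(faulty) = 0.1·0.7048 / (0.1·0.7048 + 0.7·0.2952) ≈ 0.2543

0.2543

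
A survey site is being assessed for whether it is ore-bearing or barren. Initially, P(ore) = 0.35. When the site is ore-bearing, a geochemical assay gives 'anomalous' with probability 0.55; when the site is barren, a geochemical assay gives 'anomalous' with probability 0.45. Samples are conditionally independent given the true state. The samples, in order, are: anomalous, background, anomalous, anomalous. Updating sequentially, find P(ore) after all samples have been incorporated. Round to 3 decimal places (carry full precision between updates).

0.446

Each posterior becomes the prior for the next update.
After 'anomalous': P(ore) = 0.55·0.3500 / (0.55·0.3500 + 0.45·0.6500) ≈ 0.3969
After 'background': P(ore) = 0.45·0.3969 / (0.45·0.3969 + 0.55·0.6031) ≈ 0.3500
After 'anomalous': P(ore) = 0.55·0.3500 / (0.55·0.3500 + 0.45·0.6500) ≈ 0.3969
After 'anomalous': P(ore) = 0.55·0.3969 / (0.55·0.3969 + 0.45·0.6031) ≈ 0.4458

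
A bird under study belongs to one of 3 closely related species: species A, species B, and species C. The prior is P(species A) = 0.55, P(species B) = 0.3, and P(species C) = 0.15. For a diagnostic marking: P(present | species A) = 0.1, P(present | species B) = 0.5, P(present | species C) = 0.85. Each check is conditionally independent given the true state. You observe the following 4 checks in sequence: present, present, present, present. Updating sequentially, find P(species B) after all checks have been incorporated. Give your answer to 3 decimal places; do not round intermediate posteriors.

Each posterior becomes the prior for the next update.
After 'present': normaliser = 0.1·0.5500 + 0.5·0.3000 + 0.85·0.1500; P(species A) ≈ 0.1654, P(species B) ≈ 0.4511, P(species C) ≈ 0.3835
After 'present': normaliser = 0.1·0.1654 + 0.5·0.4511 + 0.85·0.3835; P(species A) ≈ 0.0291, P(species B) ≈ 0.3971, P(species C) ≈ 0.5738
After 'present': normaliser = 0.1·0.0291 + 0.5·0.3971 + 0.85·0.5738; P(species A) ≈ 0.0042, P(species B) ≈ 0.2881, P(species C) ≈ 0.7077
After 'present': normaliser = 0.1·0.0042 + 0.5·0.2881 + 0.85·0.7077; P(species A) ≈ 0.0006, P(species B) ≈ 0.1931, P(species C) ≈ 0.8063

0.193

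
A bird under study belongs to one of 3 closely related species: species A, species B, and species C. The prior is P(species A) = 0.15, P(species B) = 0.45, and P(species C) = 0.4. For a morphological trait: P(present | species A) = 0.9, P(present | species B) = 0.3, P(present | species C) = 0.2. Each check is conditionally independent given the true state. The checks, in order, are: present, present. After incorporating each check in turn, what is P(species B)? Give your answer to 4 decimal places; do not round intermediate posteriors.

Apply Bayes' rule sequentially, carrying P(species B) forward.
After 'present': normaliser = 0.9·0.1500 + 0.3·0.4500 + 0.2·0.4000; P(species A) ≈ 0.3857, P(species B) ≈ 0.3857, P(species C) ≈ 0.2286
After 'present': normaliser = 0.9·0.3857 + 0.3·0.3857 + 0.2·0.2286; P(species A) ≈ 0.6826, P(species B) ≈ 0.2275, P(species C) ≈ 0.0899

0.2275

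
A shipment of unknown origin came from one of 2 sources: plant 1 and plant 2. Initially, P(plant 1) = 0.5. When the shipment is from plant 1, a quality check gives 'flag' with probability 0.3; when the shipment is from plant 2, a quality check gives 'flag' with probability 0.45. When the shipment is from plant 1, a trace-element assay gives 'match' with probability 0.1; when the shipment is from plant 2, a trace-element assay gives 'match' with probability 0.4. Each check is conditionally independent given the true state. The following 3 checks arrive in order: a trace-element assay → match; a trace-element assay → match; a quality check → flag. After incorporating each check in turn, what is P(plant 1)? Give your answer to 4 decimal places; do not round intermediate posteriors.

After a trace-element assay='match': P(plant 1) = 0.1·0.5000 / (0.1·0.5000 + 0.4·0.5000) ≈ 0.2000
After a trace-element assay='match': P(plant 1) = 0.1·0.2000 / (0.1·0.2000 + 0.4·0.8000) ≈ 0.0588
After a quality check='flag': P(plant 1) = 0.3·0.0588 / (0.3·0.0588 + 0.45·0.9412) ≈ 0.0400

0.0400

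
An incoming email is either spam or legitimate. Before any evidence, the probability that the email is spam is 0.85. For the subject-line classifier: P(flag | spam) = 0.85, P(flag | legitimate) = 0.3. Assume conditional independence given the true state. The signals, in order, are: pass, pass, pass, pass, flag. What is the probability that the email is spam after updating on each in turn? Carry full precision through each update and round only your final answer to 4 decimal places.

0.0327

After 'pass': P(spam) = 0.15·0.8500 / (0.15·0.8500 + 0.7·0.1500) ≈ 0.5484
After 'pass': P(spam) = 0.15·0.5484 / (0.15·0.5484 + 0.7·0.4516) ≈ 0.2065
After 'pass': P(spam) = 0.15·0.2065 / (0.15·0.2065 + 0.7·0.7935) ≈ 0.0528
After 'pass': P(spam) = 0.15·0.0528 / (0.15·0.0528 + 0.7·0.9472) ≈ 0.0118
After 'flag': P(spam) = 0.85·0.0118 / (0.85·0.0118 + 0.3·0.9882) ≈ 0.0327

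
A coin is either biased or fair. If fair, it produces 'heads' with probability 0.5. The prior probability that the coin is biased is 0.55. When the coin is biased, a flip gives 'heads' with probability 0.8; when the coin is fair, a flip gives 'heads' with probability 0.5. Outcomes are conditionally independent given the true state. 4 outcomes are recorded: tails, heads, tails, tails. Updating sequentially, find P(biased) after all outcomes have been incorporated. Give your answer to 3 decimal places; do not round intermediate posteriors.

0.111

After 'tails': P(biased) = 0.2·0.5500 / (0.2·0.5500 + 0.5·0.4500) ≈ 0.3284
After 'heads': P(biased) = 0.8·0.3284 / (0.8·0.3284 + 0.5·0.6716) ≈ 0.4389
After 'tails': P(biased) = 0.2·0.4389 / (0.2·0.4389 + 0.5·0.5611) ≈ 0.2383
After 'tails': P(biased) = 0.2·0.2383 / (0.2·0.2383 + 0.5·0.7617) ≈ 0.1112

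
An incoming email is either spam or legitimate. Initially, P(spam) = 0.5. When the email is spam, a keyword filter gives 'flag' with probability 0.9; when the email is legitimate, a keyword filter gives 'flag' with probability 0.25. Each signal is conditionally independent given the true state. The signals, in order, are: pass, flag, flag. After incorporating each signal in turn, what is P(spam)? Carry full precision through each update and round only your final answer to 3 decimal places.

Each posterior becomes the prior for the next update.
After 'pass': P(spam) = 0.1·0.5000 / (0.1·0.5000 + 0.75·0.5000) ≈ 0.1176
After 'flag': P(spam) = 0.9·0.1176 / (0.9·0.1176 + 0.25·0.8824) ≈ 0.3243
After 'flag': P(spam) = 0.9·0.3243 / (0.9·0.3243 + 0.25·0.6757) ≈ 0.6334

0.633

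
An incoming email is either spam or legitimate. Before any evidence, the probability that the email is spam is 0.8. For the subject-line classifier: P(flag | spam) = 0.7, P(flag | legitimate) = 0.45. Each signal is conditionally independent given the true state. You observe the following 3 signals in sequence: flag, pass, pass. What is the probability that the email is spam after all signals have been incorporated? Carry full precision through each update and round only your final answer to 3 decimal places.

After 'flag': P(spam) = 0.7·0.8000 / (0.7·0.8000 + 0.45·0.2000) ≈ 0.8615
After 'pass': P(spam) = 0.3·0.8615 / (0.3·0.8615 + 0.55·0.1385) ≈ 0.7724
After 'pass': P(spam) = 0.3·0.7724 / (0.3·0.7724 + 0.55·0.2276) ≈ 0.6493

0.649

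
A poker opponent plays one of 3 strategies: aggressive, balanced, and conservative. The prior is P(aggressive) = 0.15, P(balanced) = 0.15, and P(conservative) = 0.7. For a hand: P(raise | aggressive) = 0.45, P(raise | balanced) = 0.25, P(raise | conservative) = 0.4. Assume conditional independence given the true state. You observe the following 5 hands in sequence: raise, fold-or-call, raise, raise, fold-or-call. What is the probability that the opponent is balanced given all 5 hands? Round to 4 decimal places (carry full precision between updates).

0.0611

After 'raise': normaliser = 0.45·0.1500 + 0.25·0.1500 + 0.4·0.7000; P(aggressive) ≈ 0.1753, P(balanced) ≈ 0.0974, P(conservative) ≈ 0.7273
After 'fold-or-call': normaliser = 0.55·0.1753 + 0.75·0.0974 + 0.6·0.7273; P(aggressive) ≈ 0.1592, P(balanced) ≈ 0.1206, P(conservative) ≈ 0.7203
After 'raise': normaliser = 0.45·0.1592 + 0.25·0.1206 + 0.4·0.7203; P(aggressive) ≈ 0.1837, P(balanced) ≈ 0.0773, P(conservative) ≈ 0.7390
After 'raise': normaliser = 0.45·0.1837 + 0.25·0.0773 + 0.4·0.7390; P(aggressive) ≈ 0.2079, P(balanced) ≈ 0.0486, P(conservative) ≈ 0.7435
After 'fold-or-call': normaliser = 0.55·0.2079 + 0.75·0.0486 + 0.6·0.7435; P(aggressive) ≈ 0.1916, P(balanced) ≈ 0.0611, P(conservative) ≈ 0.7473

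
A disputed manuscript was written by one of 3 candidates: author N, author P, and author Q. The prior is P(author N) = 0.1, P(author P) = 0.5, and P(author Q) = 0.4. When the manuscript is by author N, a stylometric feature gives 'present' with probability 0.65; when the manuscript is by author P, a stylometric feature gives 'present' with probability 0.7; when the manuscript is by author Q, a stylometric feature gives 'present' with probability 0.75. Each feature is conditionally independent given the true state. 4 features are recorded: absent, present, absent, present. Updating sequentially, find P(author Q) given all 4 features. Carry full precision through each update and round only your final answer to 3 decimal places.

After 'absent': normaliser = 0.35·0.1000 + 0.3·0.5000 + 0.25·0.4000; P(author N) ≈ 0.1228, P(author P) ≈ 0.5263, P(author Q) ≈ 0.3509
After 'present': normaliser = 0.65·0.1228 + 0.7·0.5263 + 0.75·0.3509; P(author N) ≈ 0.1122, P(author P) ≈ 0.5179, P(author Q) ≈ 0.3699
After 'absent': normaliser = 0.35·0.1122 + 0.3·0.5179 + 0.25·0.3699; P(author N) ≈ 0.1368, P(author P) ≈ 0.5411, P(author Q) ≈ 0.3221
After 'present': normaliser = 0.65·0.1368 + 0.7·0.5411 + 0.75·0.3221; P(author N) ≈ 0.1254, P(author P) ≈ 0.5341, P(author Q) ≈ 0.3406

0.341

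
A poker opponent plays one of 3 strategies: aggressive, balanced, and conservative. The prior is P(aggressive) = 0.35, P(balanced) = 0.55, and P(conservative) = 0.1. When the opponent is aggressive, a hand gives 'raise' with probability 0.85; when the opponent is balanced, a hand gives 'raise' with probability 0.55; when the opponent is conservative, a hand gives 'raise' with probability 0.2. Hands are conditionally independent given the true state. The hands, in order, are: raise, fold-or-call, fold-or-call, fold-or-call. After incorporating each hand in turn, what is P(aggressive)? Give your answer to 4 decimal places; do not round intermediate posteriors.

After 'raise': normaliser = 0.85·0.3500 + 0.55·0.5500 + 0.2·0.1000; P(aggressive) ≈ 0.4798, P(balanced) ≈ 0.4879, P(conservative) ≈ 0.0323
After 'fold-or-call': normaliser = 0.15·0.4798 + 0.45·0.4879 + 0.8·0.0323; P(aggressive) ≈ 0.2268, P(balanced) ≈ 0.6919, P(conservative) ≈ 0.0813
After 'fold-or-call': normaliser = 0.15·0.2268 + 0.45·0.6919 + 0.8·0.0813; P(aggressive) ≈ 0.0829, P(balanced) ≈ 0.7586, P(conservative) ≈ 0.1585
After 'fold-or-call': normaliser = 0.15·0.0829 + 0.45·0.7586 + 0.8·0.1585; P(aggressive) ≈ 0.0259, P(balanced) ≈ 0.7103, P(conservative) ≈ 0.2639

0.0259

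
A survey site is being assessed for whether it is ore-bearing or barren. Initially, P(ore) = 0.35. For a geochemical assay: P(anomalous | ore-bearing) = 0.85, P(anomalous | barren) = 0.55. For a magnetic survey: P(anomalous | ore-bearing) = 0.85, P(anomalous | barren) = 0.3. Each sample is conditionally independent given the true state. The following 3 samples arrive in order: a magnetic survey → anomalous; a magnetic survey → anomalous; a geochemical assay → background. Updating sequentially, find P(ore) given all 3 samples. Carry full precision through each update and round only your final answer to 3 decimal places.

After a magnetic survey='anomalous': P(ore) = 0.85·0.3500 / (0.85·0.3500 + 0.3·0.6500) ≈ 0.6041
After a magnetic survey='anomalous': P(ore) = 0.85·0.6041 / (0.85·0.6041 + 0.3·0.3959) ≈ 0.8121
After a geochemical assay='background': P(ore) = 0.15·0.8121 / (0.15·0.8121 + 0.45·0.1879) ≈ 0.5903

0.590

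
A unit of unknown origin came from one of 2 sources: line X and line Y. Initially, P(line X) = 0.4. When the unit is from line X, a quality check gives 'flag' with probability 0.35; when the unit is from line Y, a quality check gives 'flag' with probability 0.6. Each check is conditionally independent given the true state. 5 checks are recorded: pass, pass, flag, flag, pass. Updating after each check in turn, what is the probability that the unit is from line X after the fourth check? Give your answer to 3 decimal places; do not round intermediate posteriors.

After 'pass': P(line X) = 0.65·0.4000 / (0.65·0.4000 + 0.4·0.6000) ≈ 0.5200
After 'pass': P(line X) = 0.65·0.5200 / (0.65·0.5200 + 0.4·0.4800) ≈ 0.6377
After 'flag': P(line X) = 0.35·0.6377 / (0.35·0.6377 + 0.6·0.3623) ≈ 0.5066
After 'flag': P(line X) = 0.35·0.5066 / (0.35·0.5066 + 0.6·0.4934) ≈ 0.3746

0.375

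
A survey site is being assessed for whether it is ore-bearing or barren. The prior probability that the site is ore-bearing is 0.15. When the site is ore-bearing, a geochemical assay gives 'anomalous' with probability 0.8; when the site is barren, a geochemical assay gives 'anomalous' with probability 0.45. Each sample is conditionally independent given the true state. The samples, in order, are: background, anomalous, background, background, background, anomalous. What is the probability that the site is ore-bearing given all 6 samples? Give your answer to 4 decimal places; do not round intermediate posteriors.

0.0097

After 'background': P(ore) = 0.2·0.1500 / (0.2·0.1500 + 0.55·0.8500) ≈ 0.0603
After 'anomalous': P(ore) = 0.8·0.0603 / (0.8·0.0603 + 0.45·0.9397) ≈ 0.1024
After 'background': P(ore) = 0.2·0.1024 / (0.2·0.1024 + 0.55·0.8976) ≈ 0.0398
After 'background': P(ore) = 0.2·0.0398 / (0.2·0.0398 + 0.55·0.9602) ≈ 0.0149
After 'background': P(ore) = 0.2·0.0149 / (0.2·0.0149 + 0.55·0.9851) ≈ 0.0055
After 'anomalous': P(ore) = 0.8·0.0055 / (0.8·0.0055 + 0.45·0.9945) ≈ 0.0097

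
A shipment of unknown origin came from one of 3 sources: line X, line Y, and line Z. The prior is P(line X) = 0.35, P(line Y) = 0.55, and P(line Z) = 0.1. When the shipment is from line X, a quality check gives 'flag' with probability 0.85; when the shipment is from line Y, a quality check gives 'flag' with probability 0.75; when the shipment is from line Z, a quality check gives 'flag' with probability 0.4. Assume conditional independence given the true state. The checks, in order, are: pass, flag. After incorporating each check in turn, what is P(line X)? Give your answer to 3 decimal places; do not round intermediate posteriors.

0.260

Apply Bayes' rule sequentially, carrying P(line X) forward.
After 'pass': normaliser = 0.15·0.3500 + 0.25·0.5500 + 0.6·0.1000; P(line X) ≈ 0.2100, P(line Y) ≈ 0.5500, P(line Z) ≈ 0.2400
After 'flag': normaliser = 0.85·0.2100 + 0.75·0.5500 + 0.4·0.2400; P(line X) ≈ 0.2598, P(line Y) ≈ 0.6004, P(line Z) ≈ 0.1397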